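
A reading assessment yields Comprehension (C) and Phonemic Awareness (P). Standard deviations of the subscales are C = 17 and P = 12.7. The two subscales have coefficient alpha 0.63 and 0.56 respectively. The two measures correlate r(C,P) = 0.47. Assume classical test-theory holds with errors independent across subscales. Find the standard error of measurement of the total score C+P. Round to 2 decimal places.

13.34

Var(total) = 450.29 + 202.946 = 653.236.
True-score variance = 272.392 + 202.946 = 475.338, so reliability = 0.7277.
Error variance = 653.236 − 475.338 = 177.898; SEM = √177.898 = 13.34.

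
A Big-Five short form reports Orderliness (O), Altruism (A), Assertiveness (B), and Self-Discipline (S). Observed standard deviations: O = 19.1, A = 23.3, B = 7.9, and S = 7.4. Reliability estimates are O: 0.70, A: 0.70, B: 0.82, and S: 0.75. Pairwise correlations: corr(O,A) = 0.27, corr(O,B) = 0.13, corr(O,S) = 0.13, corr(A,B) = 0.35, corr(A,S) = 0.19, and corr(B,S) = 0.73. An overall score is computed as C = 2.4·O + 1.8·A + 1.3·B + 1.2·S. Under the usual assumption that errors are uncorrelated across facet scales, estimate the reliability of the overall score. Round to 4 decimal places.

Var(C) = 2.4²·19.1² + 1.8²·23.3² + 1.3²·7.9² + 1.2²·7.4² + 2·[4.32·19.1·23.3·0.27 + 3.12·19.1·7.9·0.13 + 2.88·19.1·7.4·0.13 + 2.34·23.3·7.9·0.35 + 2.16·23.3·7.4·0.19 + 1.56·7.9·7.4·0.73] = 4044.6 + 1842.58 = 5887.18.
Under uncorrelated errors the observed covariances equal the true-score covariances, so only the own-variance terms attenuate.
True-score variance = [2.4²·19.1²·0.70 + 1.8²·23.3²·0.70 + 1.3²·7.9²·0.82 + 1.2²·7.4²·0.75] + 1842.58 = 2847.82 + 1842.58 = 4690.4.
Reliability = 4690.4 / 5887.18 = 0.7967.

0.7967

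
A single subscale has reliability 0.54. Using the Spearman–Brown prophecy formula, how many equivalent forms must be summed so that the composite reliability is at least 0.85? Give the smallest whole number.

5

k ≥ ρ*(1−ρ₁)/(ρ₁(1−ρ*)) = 0.85·0.46 / (0.54·0.15) = 4.827.
Smallest integer k = 5.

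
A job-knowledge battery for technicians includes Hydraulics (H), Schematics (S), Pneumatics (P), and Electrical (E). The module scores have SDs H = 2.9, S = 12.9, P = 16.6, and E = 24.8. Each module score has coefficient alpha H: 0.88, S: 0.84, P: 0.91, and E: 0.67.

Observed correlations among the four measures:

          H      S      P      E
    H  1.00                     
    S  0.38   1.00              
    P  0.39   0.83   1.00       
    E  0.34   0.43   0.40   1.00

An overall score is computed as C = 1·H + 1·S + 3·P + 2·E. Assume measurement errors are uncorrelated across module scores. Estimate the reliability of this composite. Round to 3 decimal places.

0.881

Var(C) = 2.9² + 12.9² + 3²·16.6² + 2²·24.8² + 2·[2.9·12.9·0.38 + 3·2.9·16.6·0.39 + 2·2.9·24.8·0.34 + 3·12.9·16.6·0.83 + 2·12.9·24.8·0.43 + 6·16.6·24.8·0.40] = 5115.02 + 3831.63 = 8946.65.
Because errors are independent across components, Cov(Tᵢ,Tⱼ) = Cov(Xᵢ,Xⱼ); the off-diagonal part of the true-score variance is the same as above.
True-score variance = [2.9²·0.88 + 12.9²·0.84 + 3²·16.6²·0.91 + 2²·24.8²·0.67] + 3831.63 = 4052.33 + 3831.63 = 7883.96.
Reliability = 7883.96 / 8946.65 = 0.881.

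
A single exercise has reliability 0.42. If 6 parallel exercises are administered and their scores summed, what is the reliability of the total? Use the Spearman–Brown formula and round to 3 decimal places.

ρ_k = kρ / (1 + (k−1)ρ) = 6·0.42 / (1 + 5·0.42) = 2.520 / 3.100 = 0.813.

0.813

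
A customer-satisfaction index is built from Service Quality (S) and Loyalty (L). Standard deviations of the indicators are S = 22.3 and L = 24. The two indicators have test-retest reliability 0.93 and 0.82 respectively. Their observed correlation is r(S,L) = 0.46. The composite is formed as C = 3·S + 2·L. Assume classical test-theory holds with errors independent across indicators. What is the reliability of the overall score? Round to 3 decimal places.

0.925

Var(C) = 3²·22.3² + 2²·24² + 2·[6·22.3·24·0.46] = 6779.61 + 2954.3 = 9733.91.
With uncorrelated errors the cross-covariances are all true-score covariance, so they carry over unchanged; only the diagonal terms shrink to ρᵢσᵢ².
True-score variance = [3²·22.3²·0.93 + 2²·24²·0.82] + 2954.3 = 6051.6 + 2954.3 = 9005.9.
Reliability = 9005.9 / 9733.91 = 0.925.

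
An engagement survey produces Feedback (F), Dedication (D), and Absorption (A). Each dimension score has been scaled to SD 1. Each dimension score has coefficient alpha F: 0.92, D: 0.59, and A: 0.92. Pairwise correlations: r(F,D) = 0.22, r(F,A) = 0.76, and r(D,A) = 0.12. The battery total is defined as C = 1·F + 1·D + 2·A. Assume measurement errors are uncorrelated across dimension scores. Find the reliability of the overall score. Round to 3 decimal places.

Var(C) = 1 + 1 + 2² + 2·[0.22 + 2·0.76 + 2·0.12] = 6 + 3.96 = 9.96.
Under uncorrelated errors the observed covariances equal the true-score covariances, so only the own-variance terms attenuate.
True-score variance = [0.92 + 0.59 + 2²·0.92] + 3.96 = 5.19 + 3.96 = 9.15.
Reliability = 9.15 / 9.96 = 0.919.

0.919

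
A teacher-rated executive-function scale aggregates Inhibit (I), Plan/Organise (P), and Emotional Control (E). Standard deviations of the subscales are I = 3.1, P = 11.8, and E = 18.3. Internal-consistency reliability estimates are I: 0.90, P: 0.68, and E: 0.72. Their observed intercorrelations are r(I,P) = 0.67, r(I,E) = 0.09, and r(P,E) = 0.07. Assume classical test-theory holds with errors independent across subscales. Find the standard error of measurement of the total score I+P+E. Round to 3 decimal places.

11.802

Var(total) = 483.74 + 89.4602 = 573.2.
True-score variance = 344.453 + 89.4602 = 433.913, so reliability = 0.7570.
Error variance = 573.2 − 433.913 = 139.287; SEM = √139.287 = 11.802.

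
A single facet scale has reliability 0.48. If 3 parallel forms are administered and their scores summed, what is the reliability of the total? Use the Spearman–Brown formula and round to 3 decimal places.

0.735

ρ_k = kρ / (1 + (k−1)ρ) = 3·0.48 / (1 + 2·0.48) = 1.440 / 1.960 = 0.735.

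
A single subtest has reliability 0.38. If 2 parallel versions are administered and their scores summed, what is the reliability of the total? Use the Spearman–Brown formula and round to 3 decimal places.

0.551

ρ_k = kρ / (1 + (k−1)ρ) = 2·0.38 / (1 + 1·0.38) = 0.760 / 1.380 = 0.551.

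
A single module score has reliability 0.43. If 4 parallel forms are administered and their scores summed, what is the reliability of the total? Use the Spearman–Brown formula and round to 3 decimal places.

ρ_k = kρ / (1 + (k−1)ρ) = 4·0.43 / (1 + 3·0.43) = 1.720 / 2.290 = 0.751.

0.751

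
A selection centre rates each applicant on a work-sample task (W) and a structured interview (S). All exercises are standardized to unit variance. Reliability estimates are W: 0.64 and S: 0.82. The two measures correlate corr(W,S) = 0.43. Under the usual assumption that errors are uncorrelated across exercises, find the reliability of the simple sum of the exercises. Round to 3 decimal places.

0.811

Var(W+S) = 2 + 2·[0.43] = 2 + 0.86 = 2.86.
With uncorrelated errors the cross-covariances are all true-score covariance, so they carry over unchanged; only the diagonal terms shrink to ρᵢσᵢ².
True-score variance = [0.64 + 0.82] + 0.86 = 1.46 + 0.86 = 2.32.
Reliability = 2.32 / 2.86 = 0.811.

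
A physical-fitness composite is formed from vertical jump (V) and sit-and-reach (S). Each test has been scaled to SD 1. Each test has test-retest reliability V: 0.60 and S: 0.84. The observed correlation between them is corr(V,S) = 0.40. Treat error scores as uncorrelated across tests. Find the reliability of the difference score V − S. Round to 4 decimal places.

0.5333

Var(V−S) = 1 + 1 − 2·0.40 = 2 − 0.8 = 1.2.
With uncorrelated errors the cross-covariances are all true-score covariance, so they carry over unchanged; only the diagonal terms shrink to ρᵢσᵢ².
True-score variance = [0.60 + 0.84] − 0.8 = 1.44 − 0.8 = 0.64.
Reliability = 0.64 / 1.2 = 0.5333.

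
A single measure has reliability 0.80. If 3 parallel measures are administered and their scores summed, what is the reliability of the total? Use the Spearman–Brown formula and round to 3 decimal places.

0.923

ρ_k = kρ / (1 + (k−1)ρ) = 3·0.80 / (1 + 2·0.80) = 2.400 / 2.600 = 0.923.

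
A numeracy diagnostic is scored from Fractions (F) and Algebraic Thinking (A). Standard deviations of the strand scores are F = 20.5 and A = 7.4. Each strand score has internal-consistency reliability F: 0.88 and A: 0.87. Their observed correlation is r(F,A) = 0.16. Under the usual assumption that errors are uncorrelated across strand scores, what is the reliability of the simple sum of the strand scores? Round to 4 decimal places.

Var(F+A) = 20.5² + 7.4² + 2·[20.5·7.4·0.16] = 475.01 + 48.544 = 523.554.
With uncorrelated errors the cross-covariances are all true-score covariance, so they carry over unchanged; only the diagonal terms shrink to ρᵢσᵢ².
True-score variance = [20.5²·0.88 + 7.4²·0.87] + 48.544 = 417.461 + 48.544 = 466.005.
Reliability = 466.005 / 523.554 = 0.8901.

0.8901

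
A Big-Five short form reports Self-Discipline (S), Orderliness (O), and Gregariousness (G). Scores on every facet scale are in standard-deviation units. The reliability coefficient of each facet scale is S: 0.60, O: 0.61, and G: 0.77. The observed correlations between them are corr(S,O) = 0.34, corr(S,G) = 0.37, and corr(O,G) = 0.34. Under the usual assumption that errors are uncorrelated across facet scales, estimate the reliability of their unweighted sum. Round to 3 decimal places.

Var(S+O+G) = 3 + 2·[0.34 + 0.37 + 0.34] = 3 + 2.1 = 5.1.
Under uncorrelated errors the observed covariances equal the true-score covariances, so only the own-variance terms attenuate.
True-score variance = [0.60 + 0.61 + 0.77] + 2.1 = 1.98 + 2.1 = 4.08.
Reliability = 4.08 / 5.1 = 0.800.

0.800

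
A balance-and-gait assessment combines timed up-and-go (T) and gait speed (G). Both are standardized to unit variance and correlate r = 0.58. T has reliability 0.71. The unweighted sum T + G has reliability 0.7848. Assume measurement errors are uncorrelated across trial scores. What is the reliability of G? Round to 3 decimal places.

Var(T+G) = 2 + 2·0.58 = 3.160.
True-score variance = ρ_T + ρ_G + 2·0.58, so 0.7848 = (0.71 + ρ_G + 1.16) / 3.160.
ρ_G = 0.7848·3.160 − 0.71 − 1.16 = 0.610.

0.610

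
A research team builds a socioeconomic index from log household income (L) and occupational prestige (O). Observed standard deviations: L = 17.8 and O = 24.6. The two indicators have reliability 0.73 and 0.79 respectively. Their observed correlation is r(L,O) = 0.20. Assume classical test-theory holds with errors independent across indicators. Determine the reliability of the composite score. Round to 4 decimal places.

Var(L+O) = 17.8² + 24.6² + 2·[17.8·24.6·0.20] = 922 + 175.152 = 1097.15.
Under uncorrelated errors the observed covariances equal the true-score covariances, so only the own-variance terms attenuate.
True-score variance = [17.8²·0.73 + 24.6²·0.79] + 175.152 = 709.37 + 175.152 = 884.522.
Reliability = 884.522 / 1097.15 = 0.8062.

0.8062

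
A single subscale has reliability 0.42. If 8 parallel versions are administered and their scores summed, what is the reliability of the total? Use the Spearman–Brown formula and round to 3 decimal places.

0.853

ρ_k = kρ / (1 + (k−1)ρ) = 8·0.42 / (1 + 7·0.42) = 3.360 / 3.940 = 0.853.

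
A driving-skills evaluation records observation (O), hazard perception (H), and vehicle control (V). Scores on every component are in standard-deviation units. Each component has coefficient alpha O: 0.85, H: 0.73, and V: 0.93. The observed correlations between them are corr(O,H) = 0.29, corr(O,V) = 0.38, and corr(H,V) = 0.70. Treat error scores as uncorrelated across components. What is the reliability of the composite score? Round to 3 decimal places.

0.915

Var(O+H+V) = 3 + 2·[0.29 + 0.38 + 0.70] = 3 + 2.74 = 5.74.
With uncorrelated errors the cross-covariances are all true-score covariance, so they carry over unchanged; only the diagonal terms shrink to ρᵢσᵢ².
True-score variance = [0.85 + 0.73 + 0.93] + 2.74 = 2.51 + 2.74 = 5.25.
Reliability = 5.25 / 5.74 = 0.915.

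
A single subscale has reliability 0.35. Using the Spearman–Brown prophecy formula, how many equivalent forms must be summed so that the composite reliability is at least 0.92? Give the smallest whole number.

22

k ≥ ρ*(1−ρ₁)/(ρ₁(1−ρ*)) = 0.92·0.65 / (0.35·0.08) = 21.357.
Smallest integer k = 22.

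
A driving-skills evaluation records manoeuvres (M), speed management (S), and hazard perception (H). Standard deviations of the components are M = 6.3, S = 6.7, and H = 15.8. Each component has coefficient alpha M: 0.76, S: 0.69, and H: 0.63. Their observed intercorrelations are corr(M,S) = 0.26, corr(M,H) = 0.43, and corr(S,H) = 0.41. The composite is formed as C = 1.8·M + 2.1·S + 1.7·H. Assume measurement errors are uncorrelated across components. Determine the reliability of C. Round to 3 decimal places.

0.789

Var(C) = 1.8²·6.3² + 2.1²·6.7² + 1.7²·15.8² + 2·[3.78·6.3·6.7·0.26 + 3.06·6.3·15.8·0.43 + 3.57·6.7·15.8·0.41] = 1048.02 + 654.812 = 1702.83.
Because errors are independent across components, Cov(Tᵢ,Tⱼ) = Cov(Xᵢ,Xⱼ); the off-diagonal part of the true-score variance is the same as above.
True-score variance = [1.8²·6.3²·0.76 + 2.1²·6.7²·0.69 + 1.7²·15.8²·0.63] + 654.812 = 688.848 + 654.812 = 1343.66.
Reliability = 1343.66 / 1702.83 = 0.789.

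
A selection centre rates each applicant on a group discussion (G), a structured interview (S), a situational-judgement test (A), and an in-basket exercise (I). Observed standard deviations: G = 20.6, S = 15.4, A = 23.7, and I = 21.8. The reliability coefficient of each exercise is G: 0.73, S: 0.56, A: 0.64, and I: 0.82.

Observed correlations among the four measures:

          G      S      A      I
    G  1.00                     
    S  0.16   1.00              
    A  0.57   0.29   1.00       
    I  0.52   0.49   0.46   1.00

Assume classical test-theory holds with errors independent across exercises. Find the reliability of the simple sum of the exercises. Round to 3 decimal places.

0.868

Var(G+S+A+I) = 20.6² + 15.4² + 23.7² + 21.8² + 2·[20.6·15.4·0.16 + 20.6·23.7·0.57 + 20.6·21.8·0.52 + 15.4·23.7·0.29 + 15.4·21.8·0.49 + 23.7·21.8·0.46] = 1698.45 + 2141.15 = 3839.6.
Under uncorrelated errors the observed covariances equal the true-score covariances, so only the own-variance terms attenuate.
True-score variance = [20.6²·0.73 + 15.4²·0.56 + 23.7²·0.64 + 21.8²·0.82] + 2141.15 = 1191.77 + 2141.15 = 3332.92.
Reliability = 3332.92 / 3839.6 = 0.868.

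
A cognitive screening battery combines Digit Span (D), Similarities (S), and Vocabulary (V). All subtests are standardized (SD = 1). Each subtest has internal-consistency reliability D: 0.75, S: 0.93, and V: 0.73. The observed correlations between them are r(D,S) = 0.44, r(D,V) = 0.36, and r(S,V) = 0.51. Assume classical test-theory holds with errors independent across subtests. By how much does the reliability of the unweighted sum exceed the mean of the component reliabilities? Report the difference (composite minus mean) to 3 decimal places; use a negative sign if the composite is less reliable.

0.092

Var(sum) = 3 + 2.62 = 5.62; true-score variance = 2.41 + 2.62 = 5.03; composite reliability = 0.8950.
Mean component reliability = 0.8033.
Difference = 0.8950 − 0.8033 = 0.092.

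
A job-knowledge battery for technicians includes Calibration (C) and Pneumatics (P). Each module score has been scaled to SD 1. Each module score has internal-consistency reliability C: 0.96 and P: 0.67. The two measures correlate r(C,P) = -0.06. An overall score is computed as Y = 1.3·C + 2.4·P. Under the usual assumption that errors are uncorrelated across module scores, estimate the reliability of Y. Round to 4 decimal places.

Var(Y) = 1.3² + 2.4² + 2·[3.12·(-0.06)] = 7.45 − 0.3744 = 7.0756.
Because errors are independent across components, Cov(Tᵢ,Tⱼ) = Cov(Xᵢ,Xⱼ); the off-diagonal part of the true-score variance is the same as above.
True-score variance = [1.3²·0.96 + 2.4²·0.67] − 0.3744 = 5.4816 − 0.3744 = 5.1072.
Reliability = 5.1072 / 7.0756 = 0.7218.

0.7218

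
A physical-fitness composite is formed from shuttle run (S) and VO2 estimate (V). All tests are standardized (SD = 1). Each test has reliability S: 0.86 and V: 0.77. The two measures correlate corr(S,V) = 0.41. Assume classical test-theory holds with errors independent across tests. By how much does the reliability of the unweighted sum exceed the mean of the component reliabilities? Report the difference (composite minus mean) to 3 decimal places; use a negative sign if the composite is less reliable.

0.054

Var(sum) = 2 + 0.82 = 2.82; true-score variance = 1.63 + 0.82 = 2.45; composite reliability = 0.8688.
Mean component reliability = 0.8150.
Difference = 0.8688 − 0.8150 = 0.054.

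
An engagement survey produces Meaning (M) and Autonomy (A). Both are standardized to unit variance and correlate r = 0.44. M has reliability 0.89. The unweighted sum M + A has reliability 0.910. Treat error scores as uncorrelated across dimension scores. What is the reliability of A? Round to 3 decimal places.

Var(M+A) = 2 + 2·0.44 = 2.880.
True-score variance = ρ_M + ρ_A + 2·0.44, so 0.910 = (0.89 + ρ_A + 0.88) / 2.880.
ρ_A = 0.910·2.880 − 0.89 − 0.88 = 0.851.

0.851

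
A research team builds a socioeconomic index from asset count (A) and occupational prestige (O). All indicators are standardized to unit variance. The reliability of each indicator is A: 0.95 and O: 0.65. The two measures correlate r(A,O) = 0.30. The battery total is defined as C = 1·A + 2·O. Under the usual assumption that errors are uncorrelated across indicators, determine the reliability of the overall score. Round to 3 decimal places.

Var(C) = 1 + 2² + 2·[2·0.30] = 5 + 1.2 = 6.2.
Under uncorrelated errors the observed covariances equal the true-score covariances, so only the own-variance terms attenuate.
True-score variance = [0.95 + 2²·0.65] + 1.2 = 3.55 + 1.2 = 4.75.
Reliability = 4.75 / 6.2 = 0.766.

0.766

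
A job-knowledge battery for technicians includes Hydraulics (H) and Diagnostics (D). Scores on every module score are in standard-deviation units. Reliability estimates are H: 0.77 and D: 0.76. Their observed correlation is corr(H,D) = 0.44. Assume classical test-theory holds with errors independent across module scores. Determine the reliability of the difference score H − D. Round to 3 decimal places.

Var(H−D) = 1 + 1 − 2·0.44 = 2 − 0.88 = 1.12.
With uncorrelated errors the cross-covariances are all true-score covariance, so they carry over unchanged; only the diagonal terms shrink to ρᵢσᵢ².
True-score variance = [0.77 + 0.76] − 0.88 = 1.53 − 0.88 = 0.65.
Reliability = 0.65 / 1.12 = 0.580.

0.580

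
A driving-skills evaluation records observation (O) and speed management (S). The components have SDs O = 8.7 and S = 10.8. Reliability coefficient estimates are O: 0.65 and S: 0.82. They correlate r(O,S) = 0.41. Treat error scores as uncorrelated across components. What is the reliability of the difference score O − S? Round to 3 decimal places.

0.588

Var(O−S) = 8.7² + 10.8² − 2·8.7·10.8·0.41 = 192.33 − 77.0472 = 115.283.
Because errors are independent across components, Cov(Tᵢ,Tⱼ) = Cov(Xᵢ,Xⱼ); the off-diagonal part of the true-score variance is the same as above.
True-score variance = [8.7²·0.65 + 10.8²·0.82] − 77.0472 = 144.843 − 77.0472 = 67.7961.
Reliability = 67.7961 / 115.283 = 0.588.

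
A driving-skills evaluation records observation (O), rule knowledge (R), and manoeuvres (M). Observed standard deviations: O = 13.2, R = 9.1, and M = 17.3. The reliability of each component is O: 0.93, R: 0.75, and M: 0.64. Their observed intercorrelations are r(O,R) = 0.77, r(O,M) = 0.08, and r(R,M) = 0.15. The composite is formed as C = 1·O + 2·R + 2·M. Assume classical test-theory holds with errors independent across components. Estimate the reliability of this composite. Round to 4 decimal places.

Var(C) = 13.2² + 2²·9.1² + 2²·17.3² + 2·[2·13.2·9.1·0.77 + 2·13.2·17.3·0.08 + 4·9.1·17.3·0.15] = 1702.64 + 631.961 = 2334.6.
Because errors are independent across components, Cov(Tᵢ,Tⱼ) = Cov(Xᵢ,Xⱼ); the off-diagonal part of the true-score variance is the same as above.
True-score variance = [13.2²·0.93 + 2²·9.1²·0.75 + 2²·17.3²·0.64] + 631.961 = 1176.66 + 631.961 = 1808.62.
Reliability = 1808.62 / 2334.6 = 0.7747.

0.7747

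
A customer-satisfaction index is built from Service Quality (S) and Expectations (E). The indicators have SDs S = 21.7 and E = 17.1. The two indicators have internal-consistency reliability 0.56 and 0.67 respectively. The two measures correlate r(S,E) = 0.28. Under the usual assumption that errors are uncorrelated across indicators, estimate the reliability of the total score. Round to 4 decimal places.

Var(S+E) = 21.7² + 17.1² + 2·[21.7·17.1·0.28] = 763.3 + 207.799 = 971.099.
With uncorrelated errors the cross-covariances are all true-score covariance, so they carry over unchanged; only the diagonal terms shrink to ρᵢσᵢ².
True-score variance = [21.7²·0.56 + 17.1²·0.67] + 207.799 = 459.613 + 207.799 = 667.412.
Reliability = 667.412 / 971.099 = 0.6873.

0.6873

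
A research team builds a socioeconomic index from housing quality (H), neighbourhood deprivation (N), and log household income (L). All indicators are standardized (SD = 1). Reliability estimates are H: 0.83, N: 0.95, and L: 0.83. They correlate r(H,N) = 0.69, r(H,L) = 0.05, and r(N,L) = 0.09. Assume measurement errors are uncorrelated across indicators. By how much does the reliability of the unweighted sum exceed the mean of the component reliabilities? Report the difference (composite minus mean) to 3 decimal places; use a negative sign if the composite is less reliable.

Var(sum) = 3 + 1.66 = 4.66; true-score variance = 2.61 + 1.66 = 4.27; composite reliability = 0.9163.
Mean component reliability = 0.8700.
Difference = 0.9163 − 0.8700 = 0.046.

0.046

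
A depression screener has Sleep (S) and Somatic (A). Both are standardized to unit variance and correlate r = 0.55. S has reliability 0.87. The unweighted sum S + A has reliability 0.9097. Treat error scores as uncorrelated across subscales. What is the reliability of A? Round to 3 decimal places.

Var(S+A) = 2 + 2·0.55 = 3.100.
True-score variance = ρ_S + ρ_A + 2·0.55, so 0.9097 = (0.87 + ρ_A + 1.10) / 3.100.
ρ_A = 0.9097·3.100 − 0.87 − 1.10 = 0.850.

0.850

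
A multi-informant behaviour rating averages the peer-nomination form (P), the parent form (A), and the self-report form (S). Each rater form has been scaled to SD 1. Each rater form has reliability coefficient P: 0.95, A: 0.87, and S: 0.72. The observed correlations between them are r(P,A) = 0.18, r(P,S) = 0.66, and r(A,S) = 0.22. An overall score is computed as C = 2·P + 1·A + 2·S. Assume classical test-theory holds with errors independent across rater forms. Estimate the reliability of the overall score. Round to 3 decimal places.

Var(C) = 2² + 1 + 2² + 2·[2·0.18 + 4·0.66 + 2·0.22] = 9 + 6.88 = 15.88.
Because errors are independent across components, Cov(Tᵢ,Tⱼ) = Cov(Xᵢ,Xⱼ); the off-diagonal part of the true-score variance is the same as above.
True-score variance = [2²·0.95 + 0.87 + 2²·0.72] + 6.88 = 7.55 + 6.88 = 14.43.
Reliability = 14.43 / 15.88 = 0.909.

0.909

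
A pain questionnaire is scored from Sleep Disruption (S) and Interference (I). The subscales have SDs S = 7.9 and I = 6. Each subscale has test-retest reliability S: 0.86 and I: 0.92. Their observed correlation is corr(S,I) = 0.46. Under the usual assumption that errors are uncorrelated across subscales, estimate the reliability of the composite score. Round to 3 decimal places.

Var(S+I) = 7.9² + 6² + 2·[7.9·6·0.46] = 98.41 + 43.608 = 142.018.
Under uncorrelated errors the observed covariances equal the true-score covariances, so only the own-variance terms attenuate.
True-score variance = [7.9²·0.86 + 6²·0.92] + 43.608 = 86.7926 + 43.608 = 130.401.
Reliability = 130.401 / 142.018 = 0.918.

0.918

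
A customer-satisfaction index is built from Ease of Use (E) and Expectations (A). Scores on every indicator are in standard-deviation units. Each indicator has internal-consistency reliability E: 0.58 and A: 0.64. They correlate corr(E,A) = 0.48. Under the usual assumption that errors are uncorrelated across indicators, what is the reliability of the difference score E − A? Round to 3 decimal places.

0.250

Var(E−A) = 1 + 1 − 2·0.48 = 2 − 0.96 = 1.04.
With uncorrelated errors the cross-covariances are all true-score covariance, so they carry over unchanged; only the diagonal terms shrink to ρᵢσᵢ².
True-score variance = [0.58 + 0.64] − 0.96 = 1.22 − 0.96 = 0.26.
Reliability = 0.26 / 1.04 = 0.250.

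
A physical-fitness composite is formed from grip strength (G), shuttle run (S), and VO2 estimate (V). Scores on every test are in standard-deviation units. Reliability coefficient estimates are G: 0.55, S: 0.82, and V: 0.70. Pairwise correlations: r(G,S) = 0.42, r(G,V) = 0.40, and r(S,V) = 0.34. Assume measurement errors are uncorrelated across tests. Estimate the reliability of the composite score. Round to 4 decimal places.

Var(G+S+V) = 3 + 2·[0.42 + 0.40 + 0.34] = 3 + 2.32 = 5.32.
Because errors are independent across components, Cov(Tᵢ,Tⱼ) = Cov(Xᵢ,Xⱼ); the off-diagonal part of the true-score variance is the same as above.
True-score variance = [0.55 + 0.82 + 0.70] + 2.32 = 2.07 + 2.32 = 4.39.
Reliability = 4.39 / 5.32 = 0.8252.

0.8252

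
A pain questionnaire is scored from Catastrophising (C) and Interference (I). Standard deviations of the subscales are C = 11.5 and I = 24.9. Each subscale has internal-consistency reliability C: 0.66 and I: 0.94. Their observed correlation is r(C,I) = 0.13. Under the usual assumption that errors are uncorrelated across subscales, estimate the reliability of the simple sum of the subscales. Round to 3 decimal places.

Var(C+I) = 11.5² + 24.9² + 2·[11.5·24.9·0.13] = 752.26 + 74.451 = 826.711.
Because errors are independent across components, Cov(Tᵢ,Tⱼ) = Cov(Xᵢ,Xⱼ); the off-diagonal part of the true-score variance is the same as above.
True-score variance = [11.5²·0.66 + 24.9²·0.94] + 74.451 = 670.094 + 74.451 = 744.545.
Reliability = 744.545 / 826.711 = 0.901.

0.901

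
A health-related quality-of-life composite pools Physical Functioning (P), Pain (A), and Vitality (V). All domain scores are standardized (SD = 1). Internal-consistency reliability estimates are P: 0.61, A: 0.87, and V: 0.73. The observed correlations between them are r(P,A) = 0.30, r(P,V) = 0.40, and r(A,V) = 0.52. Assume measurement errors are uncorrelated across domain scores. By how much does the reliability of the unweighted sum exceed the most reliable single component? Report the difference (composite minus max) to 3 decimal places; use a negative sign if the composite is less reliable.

-0.015

Var(sum) = 3 + 2.44 = 5.44; true-score variance = 2.21 + 2.44 = 4.65; composite reliability = 0.8548.
Max component reliability = 0.8700.
Difference = 0.8548 − 0.8700 = -0.015.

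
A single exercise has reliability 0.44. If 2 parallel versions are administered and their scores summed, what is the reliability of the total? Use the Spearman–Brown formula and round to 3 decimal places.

0.611

ρ_k = kρ / (1 + (k−1)ρ) = 2·0.44 / (1 + 1·0.44) = 0.880 / 1.440 = 0.611.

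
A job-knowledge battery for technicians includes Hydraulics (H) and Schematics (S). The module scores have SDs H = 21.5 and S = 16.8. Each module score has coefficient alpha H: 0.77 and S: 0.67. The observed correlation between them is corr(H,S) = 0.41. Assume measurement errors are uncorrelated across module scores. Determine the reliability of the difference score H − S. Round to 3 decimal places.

0.555

Var(H−S) = 21.5² + 16.8² − 2·21.5·16.8·0.41 = 744.49 − 296.184 = 448.306.
With uncorrelated errors the cross-covariances are all true-score covariance, so they carry over unchanged; only the diagonal terms shrink to ρᵢσᵢ².
True-score variance = [21.5²·0.77 + 16.8²·0.67] − 296.184 = 545.033 − 296.184 = 248.849.
Reliability = 248.849 / 448.306 = 0.555.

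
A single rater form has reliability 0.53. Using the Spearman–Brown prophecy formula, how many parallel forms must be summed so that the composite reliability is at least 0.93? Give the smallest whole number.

12

k ≥ ρ*(1−ρ₁)/(ρ₁(1−ρ*)) = 0.93·0.47 / (0.53·0.07) = 11.782.
Smallest integer k = 12.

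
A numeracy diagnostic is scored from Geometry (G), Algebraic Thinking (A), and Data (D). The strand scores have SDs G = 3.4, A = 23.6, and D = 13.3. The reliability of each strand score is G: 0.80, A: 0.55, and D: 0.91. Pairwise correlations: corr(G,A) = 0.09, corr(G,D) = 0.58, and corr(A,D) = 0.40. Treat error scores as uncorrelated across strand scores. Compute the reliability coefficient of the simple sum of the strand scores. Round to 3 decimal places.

Var(G+A+D) = 3.4² + 23.6² + 13.3² + 2·[3.4·23.6·0.09 + 3.4·13.3·0.58 + 23.6·13.3·0.40] = 745.41 + 318.002 = 1063.41.
Under uncorrelated errors the observed covariances equal the true-score covariances, so only the own-variance terms attenuate.
True-score variance = [3.4²·0.80 + 23.6²·0.55 + 13.3²·0.91] + 318.002 = 476.546 + 318.002 = 794.548.
Reliability = 794.548 / 1063.41 = 0.747.

0.747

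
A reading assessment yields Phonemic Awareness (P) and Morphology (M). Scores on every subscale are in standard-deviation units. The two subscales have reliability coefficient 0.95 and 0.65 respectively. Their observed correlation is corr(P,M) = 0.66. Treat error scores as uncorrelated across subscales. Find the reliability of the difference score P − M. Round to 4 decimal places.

0.4118

Var(P−M) = 1 + 1 − 2·0.66 = 2 − 1.32 = 0.68.
Because errors are independent across components, Cov(Tᵢ,Tⱼ) = Cov(Xᵢ,Xⱼ); the off-diagonal part of the true-score variance is the same as above.
True-score variance = [0.95 + 0.65] − 1.32 = 1.6 − 1.32 = 0.28.
Reliability = 0.28 / 0.68 = 0.4118.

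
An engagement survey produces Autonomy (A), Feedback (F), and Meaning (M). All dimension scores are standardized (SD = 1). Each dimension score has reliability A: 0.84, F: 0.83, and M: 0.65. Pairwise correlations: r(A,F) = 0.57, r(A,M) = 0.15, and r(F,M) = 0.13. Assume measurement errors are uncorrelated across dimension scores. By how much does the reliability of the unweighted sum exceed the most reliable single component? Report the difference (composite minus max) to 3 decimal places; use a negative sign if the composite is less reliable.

Var(sum) = 3 + 1.7 = 4.7; true-score variance = 2.32 + 1.7 = 4.02; composite reliability = 0.8553.
Max component reliability = 0.8400.
Difference = 0.8553 − 0.8400 = 0.015.

0.015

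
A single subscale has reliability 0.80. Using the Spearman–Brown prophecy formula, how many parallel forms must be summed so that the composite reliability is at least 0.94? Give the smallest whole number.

4

k ≥ ρ*(1−ρ₁)/(ρ₁(1−ρ*)) = 0.94·0.20 / (0.80·0.06) = 3.917.
Smallest integer k = 4.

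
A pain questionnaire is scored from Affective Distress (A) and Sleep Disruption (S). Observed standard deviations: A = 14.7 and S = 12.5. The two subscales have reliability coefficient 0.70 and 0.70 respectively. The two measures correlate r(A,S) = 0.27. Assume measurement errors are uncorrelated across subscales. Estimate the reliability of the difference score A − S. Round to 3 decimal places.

0.591

Var(A−S) = 14.7² + 12.5² − 2·14.7·12.5·0.27 = 372.34 − 99.225 = 273.115.
Under uncorrelated errors the observed covariances equal the true-score covariances, so only the own-variance terms attenuate.
True-score variance = [14.7²·0.70 + 12.5²·0.70] − 99.225 = 260.638 − 99.225 = 161.413.
Reliability = 161.413 / 273.115 = 0.591.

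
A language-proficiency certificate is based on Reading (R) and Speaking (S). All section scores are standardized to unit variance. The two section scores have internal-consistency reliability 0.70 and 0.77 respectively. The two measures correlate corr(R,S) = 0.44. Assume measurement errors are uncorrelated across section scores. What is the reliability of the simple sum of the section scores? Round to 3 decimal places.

Var(R+S) = 2 + 2·[0.44] = 2 + 0.88 = 2.88.
With uncorrelated errors the cross-covariances are all true-score covariance, so they carry over unchanged; only the diagonal terms shrink to ρᵢσᵢ².
True-score variance = [0.70 + 0.77] + 0.88 = 1.47 + 0.88 = 2.35.
Reliability = 2.35 / 2.88 = 0.816.

0.816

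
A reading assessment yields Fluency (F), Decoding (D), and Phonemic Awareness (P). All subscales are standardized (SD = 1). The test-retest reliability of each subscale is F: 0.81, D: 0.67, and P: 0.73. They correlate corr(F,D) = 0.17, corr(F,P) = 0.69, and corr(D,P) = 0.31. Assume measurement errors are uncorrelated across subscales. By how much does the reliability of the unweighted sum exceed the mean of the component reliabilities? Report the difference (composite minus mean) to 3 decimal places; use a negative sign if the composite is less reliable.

0.115

Var(sum) = 3 + 2.34 = 5.34; true-score variance = 2.21 + 2.34 = 4.55; composite reliability = 0.8521.
Mean component reliability = 0.7367.
Difference = 0.8521 − 0.7367 = 0.115.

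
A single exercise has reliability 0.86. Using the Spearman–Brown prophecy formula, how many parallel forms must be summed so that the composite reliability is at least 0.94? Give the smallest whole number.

3

k ≥ ρ*(1−ρ₁)/(ρ₁(1−ρ*)) = 0.94·0.14 / (0.86·0.06) = 2.550.
Smallest integer k = 3.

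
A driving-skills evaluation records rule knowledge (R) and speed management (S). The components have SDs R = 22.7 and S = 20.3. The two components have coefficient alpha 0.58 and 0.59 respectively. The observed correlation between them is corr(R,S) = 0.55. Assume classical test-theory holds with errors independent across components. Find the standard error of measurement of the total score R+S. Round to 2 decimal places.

19.63

Var(total) = 927.38 + 506.891 = 1434.27.
True-score variance = 542.001 + 506.891 = 1048.89, so reliability = 0.7313.
Error variance = 1434.27 − 1048.89 = 385.379; SEM = √385.379 = 19.63.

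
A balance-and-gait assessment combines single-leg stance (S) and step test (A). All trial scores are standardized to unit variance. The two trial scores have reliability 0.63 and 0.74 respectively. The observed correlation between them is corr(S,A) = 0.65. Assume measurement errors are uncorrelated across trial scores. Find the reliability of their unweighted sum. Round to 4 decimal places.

0.8091

Var(S+A) = 2 + 2·[0.65] = 2 + 1.3 = 3.3.
Because errors are independent across components, Cov(Tᵢ,Tⱼ) = Cov(Xᵢ,Xⱼ); the off-diagonal part of the true-score variance is the same as above.
True-score variance = [0.63 + 0.74] + 1.3 = 1.37 + 1.3 = 2.67.
Reliability = 2.67 / 3.3 = 0.8091.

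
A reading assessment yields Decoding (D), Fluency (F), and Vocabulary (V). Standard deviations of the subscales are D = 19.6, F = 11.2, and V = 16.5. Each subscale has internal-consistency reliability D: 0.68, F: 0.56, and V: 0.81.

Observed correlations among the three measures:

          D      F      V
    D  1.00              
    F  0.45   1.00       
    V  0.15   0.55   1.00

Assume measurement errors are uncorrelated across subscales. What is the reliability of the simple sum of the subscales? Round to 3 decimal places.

Var(D+F+V) = 19.6² + 11.2² + 16.5² + 2·[19.6·11.2·0.45 + 19.6·16.5·0.15 + 11.2·16.5·0.55] = 781.85 + 497.868 = 1279.72.
Under uncorrelated errors the observed covariances equal the true-score covariances, so only the own-variance terms attenuate.
True-score variance = [19.6²·0.68 + 11.2²·0.56 + 16.5²·0.81] + 497.868 = 551.998 + 497.868 = 1049.87.
Reliability = 1049.87 / 1279.72 = 0.820.

0.820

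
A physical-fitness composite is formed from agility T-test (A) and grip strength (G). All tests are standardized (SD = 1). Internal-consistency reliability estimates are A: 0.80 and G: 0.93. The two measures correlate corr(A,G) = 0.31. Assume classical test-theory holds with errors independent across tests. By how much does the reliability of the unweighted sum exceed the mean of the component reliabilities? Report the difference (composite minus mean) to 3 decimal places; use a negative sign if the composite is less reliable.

Var(sum) = 2 + 0.62 = 2.62; true-score variance = 1.73 + 0.62 = 2.35; composite reliability = 0.8969.
Mean component reliability = 0.8650.
Difference = 0.8969 − 0.8650 = 0.032.

0.032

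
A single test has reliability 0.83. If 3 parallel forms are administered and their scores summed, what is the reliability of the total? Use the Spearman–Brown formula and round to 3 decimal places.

0.936

ρ_k = kρ / (1 + (k−1)ρ) = 3·0.83 / (1 + 2·0.83) = 2.490 / 2.660 = 0.936.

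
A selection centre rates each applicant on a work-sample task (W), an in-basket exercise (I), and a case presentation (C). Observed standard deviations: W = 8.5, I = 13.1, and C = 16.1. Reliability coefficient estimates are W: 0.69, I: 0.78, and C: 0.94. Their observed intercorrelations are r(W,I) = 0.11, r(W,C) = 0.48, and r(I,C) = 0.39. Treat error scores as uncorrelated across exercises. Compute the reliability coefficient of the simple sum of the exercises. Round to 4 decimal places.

0.9081

Var(W+I+C) = 8.5² + 13.1² + 16.1² + 2·[8.5·13.1·0.11 + 8.5·16.1·0.48 + 13.1·16.1·0.39] = 503.07 + 320.383 = 823.453.
With uncorrelated errors the cross-covariances are all true-score covariance, so they carry over unchanged; only the diagonal terms shrink to ρᵢσᵢ².
True-score variance = [8.5²·0.69 + 13.1²·0.78 + 16.1²·0.94] + 320.383 = 427.366 + 320.383 = 747.748.
Reliability = 747.748 / 823.453 = 0.9081.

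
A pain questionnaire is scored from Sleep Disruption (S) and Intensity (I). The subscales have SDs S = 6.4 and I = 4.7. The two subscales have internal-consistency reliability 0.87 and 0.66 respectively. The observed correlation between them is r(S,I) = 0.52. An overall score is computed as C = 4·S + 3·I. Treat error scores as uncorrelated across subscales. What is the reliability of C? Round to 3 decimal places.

Var(C) = 4²·6.4² + 3²·4.7² + 2·[12·6.4·4.7·0.52] = 854.17 + 375.398 = 1229.57.
Under uncorrelated errors the observed covariances equal the true-score covariances, so only the own-variance terms attenuate.
True-score variance = [4²·6.4²·0.87 + 3²·4.7²·0.66] + 375.398 = 701.378 + 375.398 = 1076.78.
Reliability = 1076.78 / 1229.57 = 0.876.

0.876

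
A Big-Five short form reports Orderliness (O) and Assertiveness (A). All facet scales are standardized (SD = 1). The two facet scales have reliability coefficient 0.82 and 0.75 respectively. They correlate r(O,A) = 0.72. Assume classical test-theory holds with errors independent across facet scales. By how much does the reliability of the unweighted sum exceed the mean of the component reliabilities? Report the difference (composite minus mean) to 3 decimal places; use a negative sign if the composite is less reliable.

Var(sum) = 2 + 1.44 = 3.44; true-score variance = 1.57 + 1.44 = 3.01; composite reliability = 0.8750.
Mean component reliability = 0.7850.
Difference = 0.8750 − 0.7850 = 0.090.

0.090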